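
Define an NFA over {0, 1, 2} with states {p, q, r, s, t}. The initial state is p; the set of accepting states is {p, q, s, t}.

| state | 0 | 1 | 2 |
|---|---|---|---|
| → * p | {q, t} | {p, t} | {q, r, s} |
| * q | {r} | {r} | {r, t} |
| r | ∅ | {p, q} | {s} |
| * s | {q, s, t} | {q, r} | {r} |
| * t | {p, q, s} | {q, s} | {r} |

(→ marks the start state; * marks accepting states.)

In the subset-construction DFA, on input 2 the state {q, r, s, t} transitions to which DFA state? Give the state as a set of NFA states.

{r, s, t}

δ(q,2) = {r, t}; δ(r,2) = {s}; δ(s,2) = {r}; δ(t,2) = {r}.
Union: {r, s, t}.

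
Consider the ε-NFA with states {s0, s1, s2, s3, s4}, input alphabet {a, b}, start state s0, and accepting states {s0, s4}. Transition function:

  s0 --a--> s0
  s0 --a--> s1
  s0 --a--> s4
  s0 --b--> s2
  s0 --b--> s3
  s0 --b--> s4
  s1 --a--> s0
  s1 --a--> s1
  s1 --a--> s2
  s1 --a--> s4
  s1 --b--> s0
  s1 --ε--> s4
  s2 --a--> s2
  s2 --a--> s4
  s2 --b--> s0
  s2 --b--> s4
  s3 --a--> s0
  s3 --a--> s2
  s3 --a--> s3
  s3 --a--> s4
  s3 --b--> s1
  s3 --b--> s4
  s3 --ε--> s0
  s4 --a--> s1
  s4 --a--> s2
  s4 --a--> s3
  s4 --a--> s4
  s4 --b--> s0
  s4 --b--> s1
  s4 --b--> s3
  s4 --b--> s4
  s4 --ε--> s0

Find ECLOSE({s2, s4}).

{s0, s2, s4}

Begin with {s2, s4}.
s4 →ε {s0}; add s0.
ε-closure = {s0, s2, s4}.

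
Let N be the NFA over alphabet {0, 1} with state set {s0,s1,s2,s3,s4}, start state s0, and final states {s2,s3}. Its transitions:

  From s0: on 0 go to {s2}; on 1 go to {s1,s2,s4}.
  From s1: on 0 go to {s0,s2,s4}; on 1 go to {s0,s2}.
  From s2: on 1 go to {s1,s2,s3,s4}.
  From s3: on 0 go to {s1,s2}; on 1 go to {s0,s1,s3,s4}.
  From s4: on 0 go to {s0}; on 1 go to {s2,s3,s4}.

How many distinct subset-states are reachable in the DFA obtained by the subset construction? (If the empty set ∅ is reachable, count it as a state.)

Start state of the DFA: {s0}.
{s0} --0--> {s2}  [new]
{s0} --1--> {s1,s2,s4}  [new]
{s2} --0--> ∅  [new]
{s2} --1--> {s1,s2,s3,s4}  [new]
{s1,s2,s4} --0--> {s0,s2,s4}  [new]
{s1,s2,s4} --1--> {s0,s1,s2,s3,s4}  [new]
∅ --0--> ∅  [seen]
∅ --1--> ∅  [seen]
{s1,s2,s3,s4} --0--> {s0,s1,s2,s4}  [new]
{s1,s2,s3,s4} --1--> {s0,s1,s2,s3,s4}  [seen]
{s0,s2,s4} --0--> {s0,s2}  [new]
{s0,s2,s4} --1--> {s1,s2,s3,s4}  [seen]
{s0,s1,s2,s3,s4} --0--> {s0,s1,s2,s4}  [seen]
{s0,s1,s2,s3,s4} --1--> {s0,s1,s2,s3,s4}  [seen]
{s0,s1,s2,s4} --0--> {s0,s2,s4}  [seen]
{s0,s1,s2,s4} --1--> {s0,s1,s2,s3,s4}  [seen]
{s0,s2} --0--> {s2}  [seen]
{s0,s2} --1--> {s1,s2,s3,s4}  [seen]
Reachable DFA states: {s0}, {s2}, {s1,s2,s4}, ∅, {s1,s2,s3,s4}, {s0,s2,s4}, {s0,s1,s2,s3,s4}, {s0,s1,s2,s4}, {s0,s2}.

9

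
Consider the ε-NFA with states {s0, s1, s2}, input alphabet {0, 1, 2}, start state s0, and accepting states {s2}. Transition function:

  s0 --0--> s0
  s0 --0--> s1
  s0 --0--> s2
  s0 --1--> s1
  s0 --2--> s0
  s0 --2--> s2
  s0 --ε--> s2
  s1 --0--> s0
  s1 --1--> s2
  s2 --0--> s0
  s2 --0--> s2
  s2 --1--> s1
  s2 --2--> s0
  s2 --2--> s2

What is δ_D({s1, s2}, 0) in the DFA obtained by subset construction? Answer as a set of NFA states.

δ(s1,0) = {s0}; δ(s2,0) = {s0, s2}.
Union: {s0, s2}.

{s0, s2}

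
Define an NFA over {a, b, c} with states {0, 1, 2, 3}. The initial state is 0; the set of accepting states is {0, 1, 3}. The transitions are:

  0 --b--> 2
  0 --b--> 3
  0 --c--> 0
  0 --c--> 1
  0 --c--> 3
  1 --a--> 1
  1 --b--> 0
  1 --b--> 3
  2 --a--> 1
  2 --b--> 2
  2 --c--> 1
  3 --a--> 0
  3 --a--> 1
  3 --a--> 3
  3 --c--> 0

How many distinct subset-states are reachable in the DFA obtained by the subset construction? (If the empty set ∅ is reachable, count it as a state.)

Start state of the DFA: {0}.
{0} --a--> ∅  [new]
{0} --b--> {2, 3}  [new]
{0} --c--> {0, 1, 3}  [new]
∅ --a--> ∅  [seen]
∅ --b--> ∅  [seen]
∅ --c--> ∅  [seen]
{2, 3} --a--> {0, 1, 3}  [seen]
{2, 3} --b--> {2}  [new]
{2, 3} --c--> {0, 1}  [new]
{0, 1, 3} --a--> {0, 1, 3}  [seen]
{0, 1, 3} --b--> {0, 2, 3}  [new]
{0, 1, 3} --c--> {0, 1, 3}  [seen]
{2} --a--> {1}  [new]
{2} --b--> {2}  [seen]
{2} --c--> {1}  [seen]
{0, 1} --a--> {1}  [seen]
{0, 1} --b--> {0, 2, 3}  [seen]
{0, 1} --c--> {0, 1, 3}  [seen]
{0, 2, 3} --a--> {0, 1, 3}  [seen]
{0, 2, 3} --b--> {2, 3}  [seen]
{0, 2, 3} --c--> {0, 1, 3}  [seen]
{1} --a--> {1}  [seen]
{1} --b--> {0, 3}  [new]
{1} --c--> ∅  [seen]
{0, 3} --a--> {0, 1, 3}  [seen]
{0, 3} --b--> {2, 3}  [seen]
{0, 3} --c--> {0, 1, 3}  [seen]
Reachable DFA states: {0}, ∅, {2, 3}, {0, 1, 3}, {2}, {0, 1}, {0, 2, 3}, {1}, {0, 3}.

9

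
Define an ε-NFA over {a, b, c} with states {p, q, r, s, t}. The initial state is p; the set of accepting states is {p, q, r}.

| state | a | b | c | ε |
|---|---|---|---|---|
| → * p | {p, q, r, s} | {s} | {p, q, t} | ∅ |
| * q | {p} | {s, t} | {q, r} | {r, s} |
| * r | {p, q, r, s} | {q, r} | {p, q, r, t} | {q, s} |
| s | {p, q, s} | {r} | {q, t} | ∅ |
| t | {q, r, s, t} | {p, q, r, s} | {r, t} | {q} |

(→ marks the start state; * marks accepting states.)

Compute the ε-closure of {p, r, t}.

Begin with {p, r, t}.
r →ε {q, s}; add q, s.
ε-closure = {p, q, r, s, t}.

{p, q, r, s, t}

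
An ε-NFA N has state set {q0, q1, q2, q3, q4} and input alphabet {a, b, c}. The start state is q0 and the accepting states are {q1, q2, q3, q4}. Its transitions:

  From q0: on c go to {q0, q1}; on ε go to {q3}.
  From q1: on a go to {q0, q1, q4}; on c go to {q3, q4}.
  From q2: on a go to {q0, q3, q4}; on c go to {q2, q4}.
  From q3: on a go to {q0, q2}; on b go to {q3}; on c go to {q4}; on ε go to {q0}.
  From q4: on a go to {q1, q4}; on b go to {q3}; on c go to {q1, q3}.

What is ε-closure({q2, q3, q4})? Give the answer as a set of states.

{q0, q2, q3, q4}

Begin with {q2, q3, q4}.
q3 →ε {q0}; add q0.
ε-closure = {q0, q2, q3, q4}.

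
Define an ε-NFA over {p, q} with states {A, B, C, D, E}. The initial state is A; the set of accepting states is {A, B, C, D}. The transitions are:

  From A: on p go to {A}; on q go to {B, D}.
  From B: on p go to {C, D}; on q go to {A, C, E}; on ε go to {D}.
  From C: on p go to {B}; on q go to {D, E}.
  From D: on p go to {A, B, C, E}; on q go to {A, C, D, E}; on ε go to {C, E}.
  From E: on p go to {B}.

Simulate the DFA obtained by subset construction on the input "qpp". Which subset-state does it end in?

{A, B, C, D, E}

Start: {A}.
δ(A,q) = {B, D}.
Union: {B, D}.
ε-closure gives {B, C, D, E}.
After q: {B, C, D, E}.
δ(B,p) = {C, D}; δ(C,p) = {B}; δ(D,p) = {A, B, C, E}; δ(E,p) = {B}.
Union: {A, B, C, D, E}.
After p: {A, B, C, D, E}.
δ(A,p) = {A}; δ(B,p) = {C, D}; δ(C,p) = {B}; δ(D,p) = {A, B, C, E}; δ(E,p) = {B}.
Union: {A, B, C, D, E}.
After p: {A, B, C, D, E}.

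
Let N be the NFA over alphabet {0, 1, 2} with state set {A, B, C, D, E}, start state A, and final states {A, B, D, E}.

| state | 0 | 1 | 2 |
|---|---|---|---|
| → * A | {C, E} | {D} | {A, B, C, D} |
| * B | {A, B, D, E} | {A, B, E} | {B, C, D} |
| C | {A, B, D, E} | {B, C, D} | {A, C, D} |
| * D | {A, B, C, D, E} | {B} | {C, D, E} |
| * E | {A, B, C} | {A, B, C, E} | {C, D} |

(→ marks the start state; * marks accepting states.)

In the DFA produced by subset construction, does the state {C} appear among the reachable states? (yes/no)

Start state of the DFA: {A}.
{A} --0--> {C, E}  [new]
{A} --1--> {D}  [new]
{A} --2--> {A, B, C, D}  [new]
{C, E} --0--> {A, B, C, D, E}  [new]
{C, E} --1--> {A, B, C, D, E}  [seen]
{C, E} --2--> {A, C, D}  [new]
{D} --0--> {A, B, C, D, E}  [seen]
{D} --1--> {B}  [new]
{D} --2--> {C, D, E}  [new]
{A, B, C, D} --0--> {A, B, C, D, E}  [seen]
{A, B, C, D} --1--> {A, B, C, D, E}  [seen]
{A, B, C, D} --2--> {A, B, C, D, E}  [seen]
{A, B, C, D, E} --0--> {A, B, C, D, E}  [seen]
{A, B, C, D, E} --1--> {A, B, C, D, E}  [seen]
{A, B, C, D, E} --2--> {A, B, C, D, E}  [seen]
{A, C, D} --0--> {A, B, C, D, E}  [seen]
{A, C, D} --1--> {B, C, D}  [new]
{A, C, D} --2--> {A, B, C, D, E}  [seen]
{B} --0--> {A, B, D, E}  [new]
{B} --1--> {A, B, E}  [new]
{B} --2--> {B, C, D}  [seen]
{C, D, E} --0--> {A, B, C, D, E}  [seen]
{C, D, E} --1--> {A, B, C, D, E}  [seen]
{C, D, E} --2--> {A, C, D, E}  [new]
{B, C, D} --0--> {A, B, C, D, E}  [seen]
{B, C, D} --1--> {A, B, C, D, E}  [seen]
{B, C, D} --2--> {A, B, C, D, E}  [seen]
{A, B, D, E} --0--> {A, B, C, D, E}  [seen]
{A, B, D, E} --1--> {A, B, C, D, E}  [seen]
{A, B, D, E} --2--> {A, B, C, D, E}  [seen]
{A, B, E} --0--> {A, B, C, D, E}  [seen]
{A, B, E} --1--> {A, B, C, D, E}  [seen]
{A, B, E} --2--> {A, B, C, D}  [seen]
{A, C, D, E} --0--> {A, B, C, D, E}  [seen]
{A, C, D, E} --1--> {A, B, C, D, E}  [seen]
{A, C, D, E} --2--> {A, B, C, D, E}  [seen]
Reachable DFA states: {A}, {C, E}, {D}, {A, B, C, D}, {A, B, C, D, E}, {A, C, D}, {B}, {C, D, E}, {B, C, D}, {A, B, D, E}, {A, B, E}, {A, C, D, E}.
{C} is not among them.

no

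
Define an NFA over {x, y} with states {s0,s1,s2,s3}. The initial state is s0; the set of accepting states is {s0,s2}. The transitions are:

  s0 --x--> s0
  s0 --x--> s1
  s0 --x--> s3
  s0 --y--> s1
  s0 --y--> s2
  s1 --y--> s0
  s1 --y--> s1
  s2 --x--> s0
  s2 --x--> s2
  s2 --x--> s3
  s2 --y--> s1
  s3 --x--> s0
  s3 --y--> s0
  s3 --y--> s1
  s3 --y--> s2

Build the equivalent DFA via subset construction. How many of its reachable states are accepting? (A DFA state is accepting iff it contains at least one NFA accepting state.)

7

Start state of the DFA: {s0}.
{s0} --x--> {s0,s1,s3}  [new]
{s0} --y--> {s1,s2}  [new]
{s0,s1,s3} --x--> {s0,s1,s3}  [seen]
{s0,s1,s3} --y--> {s0,s1,s2}  [new]
{s1,s2} --x--> {s0,s2,s3}  [new]
{s1,s2} --y--> {s0,s1}  [new]
{s0,s1,s2} --x--> {s0,s1,s2,s3}  [new]
{s0,s1,s2} --y--> {s0,s1,s2}  [seen]
{s0,s2,s3} --x--> {s0,s1,s2,s3}  [seen]
{s0,s2,s3} --y--> {s0,s1,s2}  [seen]
{s0,s1} --x--> {s0,s1,s3}  [seen]
{s0,s1} --y--> {s0,s1,s2}  [seen]
{s0,s1,s2,s3} --x--> {s0,s1,s2,s3}  [seen]
{s0,s1,s2,s3} --y--> {s0,s1,s2}  [seen]
Reachable DFA states: {s0}, {s0,s1,s3}, {s1,s2}, {s0,s1,s2}, {s0,s2,s3}, {s0,s1}, {s0,s1,s2,s3}.
Accepting DFA states (contain an NFA accepting state): {s0}, {s0,s1,s3}, {s1,s2}, {s0,s1,s2}, {s0,s2,s3}, {s0,s1}, {s0,s1,s2,s3}.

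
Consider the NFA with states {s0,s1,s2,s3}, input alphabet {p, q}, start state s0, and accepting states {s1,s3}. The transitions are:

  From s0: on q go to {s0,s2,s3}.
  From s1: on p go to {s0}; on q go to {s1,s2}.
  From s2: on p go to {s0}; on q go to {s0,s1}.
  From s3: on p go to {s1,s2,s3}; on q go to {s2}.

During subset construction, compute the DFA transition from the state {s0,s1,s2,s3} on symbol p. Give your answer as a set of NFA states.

δ(s0,p) = ∅; δ(s1,p) = {s0}; δ(s2,p) = {s0}; δ(s3,p) = {s1,s2,s3}.
Union: {s0,s1,s2,s3}.

{s0,s1,s2,s3}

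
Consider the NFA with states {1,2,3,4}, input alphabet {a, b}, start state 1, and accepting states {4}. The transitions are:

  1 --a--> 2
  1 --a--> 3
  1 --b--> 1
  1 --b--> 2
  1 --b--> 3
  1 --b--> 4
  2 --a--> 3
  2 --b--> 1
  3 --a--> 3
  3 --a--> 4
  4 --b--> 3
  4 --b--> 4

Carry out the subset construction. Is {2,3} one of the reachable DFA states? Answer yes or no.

yes

Start state of the DFA: {1}.
{1} --a--> {2,3}  [new]
{1} --b--> {1,2,3,4}  [new]
{2,3} --a--> {3,4}  [new]
{2,3} --b--> {1}  [seen]
{1,2,3,4} --a--> {2,3,4}  [new]
{1,2,3,4} --b--> {1,2,3,4}  [seen]
{3,4} --a--> {3,4}  [seen]
{3,4} --b--> {3,4}  [seen]
{2,3,4} --a--> {3,4}  [seen]
{2,3,4} --b--> {1,3,4}  [new]
{1,3,4} --a--> {2,3,4}  [seen]
{1,3,4} --b--> {1,2,3,4}  [seen]
Reachable DFA states: {1}, {2,3}, {1,2,3,4}, {3,4}, {2,3,4}, {1,3,4}.
{2,3} is among them.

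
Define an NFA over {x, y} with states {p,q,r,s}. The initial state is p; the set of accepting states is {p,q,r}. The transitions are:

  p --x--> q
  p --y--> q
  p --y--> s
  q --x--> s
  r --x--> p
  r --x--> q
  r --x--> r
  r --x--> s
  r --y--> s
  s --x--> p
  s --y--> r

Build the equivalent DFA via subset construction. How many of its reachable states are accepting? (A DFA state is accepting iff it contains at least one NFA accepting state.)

Start state of the DFA: {p}.
{p} --x--> {q}  [new]
{p} --y--> {q,s}  [new]
{q} --x--> {s}  [new]
{q} --y--> ∅  [new]
{q,s} --x--> {p,s}  [new]
{q,s} --y--> {r}  [new]
{s} --x--> {p}  [seen]
{s} --y--> {r}  [seen]
∅ --x--> ∅  [seen]
∅ --y--> ∅  [seen]
{p,s} --x--> {p,q}  [new]
{p,s} --y--> {q,r,s}  [new]
{r} --x--> {p,q,r,s}  [new]
{r} --y--> {s}  [seen]
{p,q} --x--> {q,s}  [seen]
{p,q} --y--> {q,s}  [seen]
{q,r,s} --x--> {p,q,r,s}  [seen]
{q,r,s} --y--> {r,s}  [new]
{p,q,r,s} --x--> {p,q,r,s}  [seen]
{p,q,r,s} --y--> {q,r,s}  [seen]
{r,s} --x--> {p,q,r,s}  [seen]
{r,s} --y--> {r,s}  [seen]
Reachable DFA states: {p}, {q}, {q,s}, {s}, ∅, {p,s}, {r}, {p,q}, {q,r,s}, {p,q,r,s}, {r,s}.
Accepting DFA states (contain an NFA accepting state): {p}, {q}, {q,s}, {p,s}, {r}, {p,q}, {q,r,s}, {p,q,r,s}, {r,s}.

9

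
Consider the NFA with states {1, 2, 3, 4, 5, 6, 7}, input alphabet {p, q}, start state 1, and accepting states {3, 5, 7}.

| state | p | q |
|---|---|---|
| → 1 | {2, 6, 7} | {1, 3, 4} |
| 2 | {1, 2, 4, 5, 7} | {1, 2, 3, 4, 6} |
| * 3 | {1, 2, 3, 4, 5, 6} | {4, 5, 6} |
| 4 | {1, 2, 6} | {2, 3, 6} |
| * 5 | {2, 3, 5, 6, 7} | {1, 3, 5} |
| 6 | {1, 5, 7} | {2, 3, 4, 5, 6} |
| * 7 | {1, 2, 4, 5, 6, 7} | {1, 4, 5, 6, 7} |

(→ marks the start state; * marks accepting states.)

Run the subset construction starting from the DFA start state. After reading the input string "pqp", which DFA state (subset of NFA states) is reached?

Start: {1}.
δ(1,p) = {2, 6, 7}.
Union: {2, 6, 7}.
After p: {2, 6, 7}.
δ(2,q) = {1, 2, 3, 4, 6}; δ(6,q) = {2, 3, 4, 5, 6}; δ(7,q) = {1, 4, 5, 6, 7}.
Union: {1, 2, 3, 4, 5, 6, 7}.
After q: {1, 2, 3, 4, 5, 6, 7}.
δ(1,p) = {2, 6, 7}; δ(2,p) = {1, 2, 4, 5, 7}; δ(3,p) = {1, 2, 3, 4, 5, 6}; δ(4,p) = {1, 2, 6}; δ(5,p) = {2, 3, 5, 6, 7}; δ(6,p) = {1, 5, 7}; δ(7,p) = {1, 2, 4, 5, 6, 7}.
Union: {1, 2, 3, 4, 5, 6, 7}.
After p: {1, 2, 3, 4, 5, 6, 7}.

{1, 2, 3, 4, 5, 6, 7}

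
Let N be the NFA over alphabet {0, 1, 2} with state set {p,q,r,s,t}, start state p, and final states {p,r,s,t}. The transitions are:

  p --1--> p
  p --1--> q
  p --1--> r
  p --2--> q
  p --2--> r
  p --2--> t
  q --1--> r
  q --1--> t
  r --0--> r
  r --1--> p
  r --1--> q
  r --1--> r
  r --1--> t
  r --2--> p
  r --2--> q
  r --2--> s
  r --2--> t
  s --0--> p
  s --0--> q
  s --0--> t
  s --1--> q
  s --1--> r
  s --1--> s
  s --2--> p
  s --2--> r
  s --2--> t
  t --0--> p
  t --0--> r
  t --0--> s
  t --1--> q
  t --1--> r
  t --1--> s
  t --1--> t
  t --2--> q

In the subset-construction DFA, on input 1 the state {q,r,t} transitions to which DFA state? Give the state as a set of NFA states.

δ(q,1) = {r,t}; δ(r,1) = {p,q,r,t}; δ(t,1) = {q,r,s,t}.
Union: {p,q,r,s,t}.

{p,q,r,s,t}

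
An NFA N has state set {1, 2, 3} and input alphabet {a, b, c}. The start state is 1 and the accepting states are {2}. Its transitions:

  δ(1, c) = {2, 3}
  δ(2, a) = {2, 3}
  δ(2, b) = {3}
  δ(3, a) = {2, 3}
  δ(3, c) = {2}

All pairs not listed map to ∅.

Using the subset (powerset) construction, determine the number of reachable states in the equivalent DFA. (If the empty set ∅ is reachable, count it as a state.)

5

Start state of the DFA: {1}.
{1} --a--> ∅  [new]
{1} --b--> ∅  [seen]
{1} --c--> {2, 3}  [new]
∅ --a--> ∅  [seen]
∅ --b--> ∅  [seen]
∅ --c--> ∅  [seen]
{2, 3} --a--> {2, 3}  [seen]
{2, 3} --b--> {3}  [new]
{2, 3} --c--> {2}  [new]
{3} --a--> {2, 3}  [seen]
{3} --b--> ∅  [seen]
{3} --c--> {2}  [seen]
{2} --a--> {2, 3}  [seen]
{2} --b--> {3}  [seen]
{2} --c--> ∅  [seen]
Reachable DFA states: {1}, ∅, {2, 3}, {3}, {2}.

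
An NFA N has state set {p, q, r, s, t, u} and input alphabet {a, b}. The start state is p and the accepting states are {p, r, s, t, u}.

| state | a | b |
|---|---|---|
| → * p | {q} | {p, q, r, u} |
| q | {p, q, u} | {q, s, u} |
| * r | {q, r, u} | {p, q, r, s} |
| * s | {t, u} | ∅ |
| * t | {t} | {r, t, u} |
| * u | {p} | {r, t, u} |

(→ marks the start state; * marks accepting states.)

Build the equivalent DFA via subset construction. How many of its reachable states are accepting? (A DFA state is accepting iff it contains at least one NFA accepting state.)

8

Start state of the DFA: {p}.
{p} --a--> {q}  [new]
{p} --b--> {p, q, r, u}  [new]
{q} --a--> {p, q, u}  [new]
{q} --b--> {q, s, u}  [new]
{p, q, r, u} --a--> {p, q, r, u}  [seen]
{p, q, r, u} --b--> {p, q, r, s, t, u}  [new]
{p, q, u} --a--> {p, q, u}  [seen]
{p, q, u} --b--> {p, q, r, s, t, u}  [seen]
{q, s, u} --a--> {p, q, t, u}  [new]
{q, s, u} --b--> {q, r, s, t, u}  [new]
{p, q, r, s, t, u} --a--> {p, q, r, t, u}  [new]
{p, q, r, s, t, u} --b--> {p, q, r, s, t, u}  [seen]
{p, q, t, u} --a--> {p, q, t, u}  [seen]
{p, q, t, u} --b--> {p, q, r, s, t, u}  [seen]
{q, r, s, t, u} --a--> {p, q, r, t, u}  [seen]
{q, r, s, t, u} --b--> {p, q, r, s, t, u}  [seen]
{p, q, r, t, u} --a--> {p, q, r, t, u}  [seen]
{p, q, r, t, u} --b--> {p, q, r, s, t, u}  [seen]
Reachable DFA states: {p}, {q}, {p, q, r, u}, {p, q, u}, {q, s, u}, {p, q, r, s, t, u}, {p, q, t, u}, {q, r, s, t, u}, {p, q, r, t, u}.
Accepting DFA states (contain an NFA accepting state): {p}, {p, q, r, u}, {p, q, u}, {q, s, u}, {p, q, r, s, t, u}, {p, q, t, u}, {q, r, s, t, u}, {p, q, r, t, u}.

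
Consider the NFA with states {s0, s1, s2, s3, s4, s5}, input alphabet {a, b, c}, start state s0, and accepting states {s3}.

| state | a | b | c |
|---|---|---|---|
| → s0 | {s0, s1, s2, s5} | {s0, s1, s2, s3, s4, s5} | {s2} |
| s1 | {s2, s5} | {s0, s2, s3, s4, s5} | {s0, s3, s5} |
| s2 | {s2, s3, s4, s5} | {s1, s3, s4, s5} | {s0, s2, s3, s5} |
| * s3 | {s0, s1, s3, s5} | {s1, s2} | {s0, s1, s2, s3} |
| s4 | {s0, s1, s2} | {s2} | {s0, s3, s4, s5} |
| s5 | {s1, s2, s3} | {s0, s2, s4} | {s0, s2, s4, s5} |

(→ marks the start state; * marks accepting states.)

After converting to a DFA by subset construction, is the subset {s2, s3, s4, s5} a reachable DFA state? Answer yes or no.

Start state of the DFA: {s0}.
{s0} --a--> {s0, s1, s2, s5}  [new]
{s0} --b--> {s0, s1, s2, s3, s4, s5}  [new]
{s0} --c--> {s2}  [new]
{s0, s1, s2, s5} --a--> {s0, s1, s2, s3, s4, s5}  [seen]
{s0, s1, s2, s5} --b--> {s0, s1, s2, s3, s4, s5}  [seen]
{s0, s1, s2, s5} --c--> {s0, s2, s3, s4, s5}  [new]
{s0, s1, s2, s3, s4, s5} --a--> {s0, s1, s2, s3, s4, s5}  [seen]
{s0, s1, s2, s3, s4, s5} --b--> {s0, s1, s2, s3, s4, s5}  [seen]
{s0, s1, s2, s3, s4, s5} --c--> {s0, s1, s2, s3, s4, s5}  [seen]
{s2} --a--> {s2, s3, s4, s5}  [new]
{s2} --b--> {s1, s3, s4, s5}  [new]
{s2} --c--> {s0, s2, s3, s5}  [new]
{s0, s2, s3, s4, s5} --a--> {s0, s1, s2, s3, s4, s5}  [seen]
{s0, s2, s3, s4, s5} --b--> {s0, s1, s2, s3, s4, s5}  [seen]
{s0, s2, s3, s4, s5} --c--> {s0, s1, s2, s3, s4, s5}  [seen]
{s2, s3, s4, s5} --a--> {s0, s1, s2, s3, s4, s5}  [seen]
{s2, s3, s4, s5} --b--> {s0, s1, s2, s3, s4, s5}  [seen]
{s2, s3, s4, s5} --c--> {s0, s1, s2, s3, s4, s5}  [seen]
{s1, s3, s4, s5} --a--> {s0, s1, s2, s3, s5}  [new]
{s1, s3, s4, s5} --b--> {s0, s1, s2, s3, s4, s5}  [seen]
{s1, s3, s4, s5} --c--> {s0, s1, s2, s3, s4, s5}  [seen]
{s0, s2, s3, s5} --a--> {s0, s1, s2, s3, s4, s5}  [seen]
{s0, s2, s3, s5} --b--> {s0, s1, s2, s3, s4, s5}  [seen]
{s0, s2, s3, s5} --c--> {s0, s1, s2, s3, s4, s5}  [seen]
{s0, s1, s2, s3, s5} --a--> {s0, s1, s2, s3, s4, s5}  [seen]
{s0, s1, s2, s3, s5} --b--> {s0, s1, s2, s3, s4, s5}  [seen]
{s0, s1, s2, s3, s5} --c--> {s0, s1, s2, s3, s4, s5}  [seen]
Reachable DFA states: {s0}, {s0, s1, s2, s5}, {s0, s1, s2, s3, s4, s5}, {s2}, {s0, s2, s3, s4, s5}, {s2, s3, s4, s5}, {s1, s3, s4, s5}, {s0, s2, s3, s5}, {s0, s1, s2, s3, s5}.
{s2, s3, s4, s5} is among them.

yes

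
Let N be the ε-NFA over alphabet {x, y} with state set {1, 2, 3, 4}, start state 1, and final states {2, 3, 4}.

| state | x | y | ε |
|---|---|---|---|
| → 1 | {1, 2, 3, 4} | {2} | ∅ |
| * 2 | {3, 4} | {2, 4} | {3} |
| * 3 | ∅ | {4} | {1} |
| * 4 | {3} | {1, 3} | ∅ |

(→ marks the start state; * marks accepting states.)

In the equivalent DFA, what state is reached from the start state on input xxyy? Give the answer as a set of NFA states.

{1, 2, 3, 4}

Start: {1}.
δ(1,x) = {1, 2, 3, 4}.
Union: {1, 2, 3, 4}.
After x: {1, 2, 3, 4}.
δ(1,x) = {1, 2, 3, 4}; δ(2,x) = {3, 4}; δ(3,x) = ∅; δ(4,x) = {3}.
Union: {1, 2, 3, 4}.
After x: {1, 2, 3, 4}.
δ(1,y) = {2}; δ(2,y) = {2, 4}; δ(3,y) = {4}; δ(4,y) = {1, 3}.
Union: {1, 2, 3, 4}.
After y: {1, 2, 3, 4}.
δ(1,y) = {2}; δ(2,y) = {2, 4}; δ(3,y) = {4}; δ(4,y) = {1, 3}.
Union: {1, 2, 3, 4}.
After y: {1, 2, 3, 4}.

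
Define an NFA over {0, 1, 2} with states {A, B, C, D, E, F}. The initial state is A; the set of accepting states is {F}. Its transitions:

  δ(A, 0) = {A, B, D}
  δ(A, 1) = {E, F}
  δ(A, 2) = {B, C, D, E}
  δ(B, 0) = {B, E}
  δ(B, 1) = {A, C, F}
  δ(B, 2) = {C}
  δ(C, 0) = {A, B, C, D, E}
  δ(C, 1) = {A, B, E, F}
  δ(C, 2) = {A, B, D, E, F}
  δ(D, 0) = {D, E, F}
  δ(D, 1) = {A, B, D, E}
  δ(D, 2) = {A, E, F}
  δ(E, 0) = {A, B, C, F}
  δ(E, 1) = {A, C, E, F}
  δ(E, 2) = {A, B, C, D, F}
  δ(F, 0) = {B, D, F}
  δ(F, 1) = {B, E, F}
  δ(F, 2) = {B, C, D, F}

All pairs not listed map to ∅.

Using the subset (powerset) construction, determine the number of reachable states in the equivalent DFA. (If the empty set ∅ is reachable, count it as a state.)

Start state of the DFA: {A}.
{A} --0--> {A, B, D}  [new]
{A} --1--> {E, F}  [new]
{A} --2--> {B, C, D, E}  [new]
{A, B, D} --0--> {A, B, D, E, F}  [new]
{A, B, D} --1--> {A, B, C, D, E, F}  [new]
{A, B, D} --2--> {A, B, C, D, E, F}  [seen]
{E, F} --0--> {A, B, C, D, F}  [new]
{E, F} --1--> {A, B, C, E, F}  [new]
{E, F} --2--> {A, B, C, D, F}  [seen]
{B, C, D, E} --0--> {A, B, C, D, E, F}  [seen]
{B, C, D, E} --1--> {A, B, C, D, E, F}  [seen]
{B, C, D, E} --2--> {A, B, C, D, E, F}  [seen]
{A, B, D, E, F} --0--> {A, B, C, D, E, F}  [seen]
{A, B, D, E, F} --1--> {A, B, C, D, E, F}  [seen]
{A, B, D, E, F} --2--> {A, B, C, D, E, F}  [seen]
{A, B, C, D, E, F} --0--> {A, B, C, D, E, F}  [seen]
{A, B, C, D, E, F} --1--> {A, B, C, D, E, F}  [seen]
{A, B, C, D, E, F} --2--> {A, B, C, D, E, F}  [seen]
{A, B, C, D, F} --0--> {A, B, C, D, E, F}  [seen]
{A, B, C, D, F} --1--> {A, B, C, D, E, F}  [seen]
{A, B, C, D, F} --2--> {A, B, C, D, E, F}  [seen]
{A, B, C, E, F} --0--> {A, B, C, D, E, F}  [seen]
{A, B, C, E, F} --1--> {A, B, C, E, F}  [seen]
{A, B, C, E, F} --2--> {A, B, C, D, E, F}  [seen]
Reachable DFA states: {A}, {A, B, D}, {E, F}, {B, C, D, E}, {A, B, D, E, F}, {A, B, C, D, E, F}, {A, B, C, D, F}, {A, B, C, E, F}.

8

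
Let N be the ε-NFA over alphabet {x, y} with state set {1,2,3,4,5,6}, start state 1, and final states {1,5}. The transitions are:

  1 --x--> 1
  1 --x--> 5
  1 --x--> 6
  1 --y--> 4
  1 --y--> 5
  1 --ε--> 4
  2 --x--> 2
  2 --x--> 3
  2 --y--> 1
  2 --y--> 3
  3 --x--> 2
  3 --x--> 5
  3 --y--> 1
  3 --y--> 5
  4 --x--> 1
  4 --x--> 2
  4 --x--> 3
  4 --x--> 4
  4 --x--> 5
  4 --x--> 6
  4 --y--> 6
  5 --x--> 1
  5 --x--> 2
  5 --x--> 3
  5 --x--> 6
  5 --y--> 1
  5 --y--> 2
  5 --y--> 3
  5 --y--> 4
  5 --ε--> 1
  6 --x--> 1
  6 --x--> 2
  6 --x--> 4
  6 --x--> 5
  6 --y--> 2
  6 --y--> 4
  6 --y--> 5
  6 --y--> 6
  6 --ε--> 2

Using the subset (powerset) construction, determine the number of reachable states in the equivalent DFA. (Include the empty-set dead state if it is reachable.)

3

Start state of the DFA: {1,4} (ε-closure of the NFA start).
{1,4} --x--> {1,2,3,4,5,6}  [new]
{1,4} --y--> {1,2,4,5,6}  [new]
{1,2,3,4,5,6} --x--> {1,2,3,4,5,6}  [seen]
{1,2,3,4,5,6} --y--> {1,2,3,4,5,6}  [seen]
{1,2,4,5,6} --x--> {1,2,3,4,5,6}  [seen]
{1,2,4,5,6} --y--> {1,2,3,4,5,6}  [seen]
Reachable DFA states: {1,4}, {1,2,3,4,5,6}, {1,2,4,5,6}.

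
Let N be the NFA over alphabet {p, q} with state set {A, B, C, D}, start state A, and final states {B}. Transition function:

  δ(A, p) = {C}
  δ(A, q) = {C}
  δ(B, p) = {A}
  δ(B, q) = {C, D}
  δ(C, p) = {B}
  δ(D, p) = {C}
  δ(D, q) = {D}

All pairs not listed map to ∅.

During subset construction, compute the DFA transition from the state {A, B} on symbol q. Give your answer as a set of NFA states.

{C, D}

δ(A,q) = {C}; δ(B,q) = {C, D}.
Union: {C, D}.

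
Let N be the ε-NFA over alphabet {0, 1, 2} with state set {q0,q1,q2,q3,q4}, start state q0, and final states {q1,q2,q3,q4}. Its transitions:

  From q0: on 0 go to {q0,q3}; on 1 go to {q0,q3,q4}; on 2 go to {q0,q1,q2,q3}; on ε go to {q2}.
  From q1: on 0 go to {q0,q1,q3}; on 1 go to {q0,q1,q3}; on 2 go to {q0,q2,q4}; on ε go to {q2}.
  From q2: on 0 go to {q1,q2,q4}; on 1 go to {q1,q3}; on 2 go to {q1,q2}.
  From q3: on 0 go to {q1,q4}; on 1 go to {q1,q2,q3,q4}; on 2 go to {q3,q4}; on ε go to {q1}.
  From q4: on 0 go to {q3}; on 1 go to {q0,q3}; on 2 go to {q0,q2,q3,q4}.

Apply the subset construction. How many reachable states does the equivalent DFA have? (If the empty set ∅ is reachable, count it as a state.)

Start state of the DFA: {q0,q2} (ε-closure of the NFA start).
{q0,q2} --0--> {q0,q1,q2,q3,q4}  [new]
{q0,q2} --1--> {q0,q1,q2,q3,q4}  [seen]
{q0,q2} --2--> {q0,q1,q2,q3}  [new]
{q0,q1,q2,q3,q4} --0--> {q0,q1,q2,q3,q4}  [seen]
{q0,q1,q2,q3,q4} --1--> {q0,q1,q2,q3,q4}  [seen]
{q0,q1,q2,q3,q4} --2--> {q0,q1,q2,q3,q4}  [seen]
{q0,q1,q2,q3} --0--> {q0,q1,q2,q3,q4}  [seen]
{q0,q1,q2,q3} --1--> {q0,q1,q2,q3,q4}  [seen]
{q0,q1,q2,q3} --2--> {q0,q1,q2,q3,q4}  [seen]
Reachable DFA states: {q0,q2}, {q0,q1,q2,q3,q4}, {q0,q1,q2,q3}.

3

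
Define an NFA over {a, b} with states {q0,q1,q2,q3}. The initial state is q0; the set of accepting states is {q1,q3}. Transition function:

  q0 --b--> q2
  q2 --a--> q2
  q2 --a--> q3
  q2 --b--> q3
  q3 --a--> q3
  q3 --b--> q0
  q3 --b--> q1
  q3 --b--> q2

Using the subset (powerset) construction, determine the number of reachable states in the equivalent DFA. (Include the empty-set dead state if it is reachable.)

Start state of the DFA: {q0}.
{q0} --a--> ∅  [new]
{q0} --b--> {q2}  [new]
∅ --a--> ∅  [seen]
∅ --b--> ∅  [seen]
{q2} --a--> {q2,q3}  [new]
{q2} --b--> {q3}  [new]
{q2,q3} --a--> {q2,q3}  [seen]
{q2,q3} --b--> {q0,q1,q2,q3}  [new]
{q3} --a--> {q3}  [seen]
{q3} --b--> {q0,q1,q2}  [new]
{q0,q1,q2,q3} --a--> {q2,q3}  [seen]
{q0,q1,q2,q3} --b--> {q0,q1,q2,q3}  [seen]
{q0,q1,q2} --a--> {q2,q3}  [seen]
{q0,q1,q2} --b--> {q2,q3}  [seen]
Reachable DFA states: {q0}, ∅, {q2}, {q2,q3}, {q3}, {q0,q1,q2,q3}, {q0,q1,q2}.

7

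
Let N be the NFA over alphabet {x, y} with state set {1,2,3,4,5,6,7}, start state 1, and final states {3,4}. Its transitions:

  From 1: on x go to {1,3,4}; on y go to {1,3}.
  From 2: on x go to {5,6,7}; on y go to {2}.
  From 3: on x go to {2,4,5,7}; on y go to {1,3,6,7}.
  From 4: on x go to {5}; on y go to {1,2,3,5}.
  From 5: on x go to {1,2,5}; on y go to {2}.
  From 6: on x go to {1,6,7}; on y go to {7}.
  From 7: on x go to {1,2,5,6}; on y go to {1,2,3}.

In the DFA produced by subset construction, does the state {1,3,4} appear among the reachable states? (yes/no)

yes

Start state of the DFA: {1}.
{1} --x--> {1,3,4}  [new]
{1} --y--> {1,3}  [new]
{1,3,4} --x--> {1,2,3,4,5,7}  [new]
{1,3,4} --y--> {1,2,3,5,6,7}  [new]
{1,3} --x--> {1,2,3,4,5,7}  [seen]
{1,3} --y--> {1,3,6,7}  [new]
{1,2,3,4,5,7} --x--> {1,2,3,4,5,6,7}  [new]
{1,2,3,4,5,7} --y--> {1,2,3,5,6,7}  [seen]
{1,2,3,5,6,7} --x--> {1,2,3,4,5,6,7}  [seen]
{1,2,3,5,6,7} --y--> {1,2,3,6,7}  [new]
{1,3,6,7} --x--> {1,2,3,4,5,6,7}  [seen]
{1,3,6,7} --y--> {1,2,3,6,7}  [seen]
{1,2,3,4,5,6,7} --x--> {1,2,3,4,5,6,7}  [seen]
{1,2,3,4,5,6,7} --y--> {1,2,3,5,6,7}  [seen]
{1,2,3,6,7} --x--> {1,2,3,4,5,6,7}  [seen]
{1,2,3,6,7} --y--> {1,2,3,6,7}  [seen]
Reachable DFA states: {1}, {1,3,4}, {1,3}, {1,2,3,4,5,7}, {1,2,3,5,6,7}, {1,3,6,7}, {1,2,3,4,5,6,7}, {1,2,3,6,7}.
{1,3,4} is among them.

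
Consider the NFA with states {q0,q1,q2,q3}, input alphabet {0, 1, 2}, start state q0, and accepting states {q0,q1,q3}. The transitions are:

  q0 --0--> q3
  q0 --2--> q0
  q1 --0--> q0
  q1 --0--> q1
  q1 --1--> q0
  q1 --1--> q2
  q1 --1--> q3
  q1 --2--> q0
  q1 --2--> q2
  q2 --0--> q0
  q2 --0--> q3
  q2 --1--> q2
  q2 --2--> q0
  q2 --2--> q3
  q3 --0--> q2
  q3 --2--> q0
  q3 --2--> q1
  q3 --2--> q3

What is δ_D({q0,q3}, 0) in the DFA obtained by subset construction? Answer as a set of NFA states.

δ(q0,0) = {q3}; δ(q3,0) = {q2}.
Union: {q2,q3}.

{q2,q3}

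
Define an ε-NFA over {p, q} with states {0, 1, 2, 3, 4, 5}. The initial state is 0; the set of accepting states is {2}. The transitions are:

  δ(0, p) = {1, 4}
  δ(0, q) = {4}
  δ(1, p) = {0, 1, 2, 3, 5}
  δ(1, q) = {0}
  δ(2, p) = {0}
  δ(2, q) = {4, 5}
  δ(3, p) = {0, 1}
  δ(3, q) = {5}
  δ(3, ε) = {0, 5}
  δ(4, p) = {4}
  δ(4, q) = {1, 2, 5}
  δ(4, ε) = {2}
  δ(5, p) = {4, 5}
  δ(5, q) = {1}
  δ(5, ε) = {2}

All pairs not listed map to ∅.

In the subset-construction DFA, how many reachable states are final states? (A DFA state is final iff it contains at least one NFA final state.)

Start state of the DFA: {0} (ε-closure of the NFA start).
{0} --p--> {1, 2, 4}  [new]
{0} --q--> {2, 4}  [new]
{1, 2, 4} --p--> {0, 1, 2, 3, 4, 5}  [new]
{1, 2, 4} --q--> {0, 1, 2, 4, 5}  [new]
{2, 4} --p--> {0, 2, 4}  [new]
{2, 4} --q--> {1, 2, 4, 5}  [new]
{0, 1, 2, 3, 4, 5} --p--> {0, 1, 2, 3, 4, 5}  [seen]
{0, 1, 2, 3, 4, 5} --q--> {0, 1, 2, 4, 5}  [seen]
{0, 1, 2, 4, 5} --p--> {0, 1, 2, 3, 4, 5}  [seen]
{0, 1, 2, 4, 5} --q--> {0, 1, 2, 4, 5}  [seen]
{0, 2, 4} --p--> {0, 1, 2, 4}  [new]
{0, 2, 4} --q--> {1, 2, 4, 5}  [seen]
{1, 2, 4, 5} --p--> {0, 1, 2, 3, 4, 5}  [seen]
{1, 2, 4, 5} --q--> {0, 1, 2, 4, 5}  [seen]
{0, 1, 2, 4} --p--> {0, 1, 2, 3, 4, 5}  [seen]
{0, 1, 2, 4} --q--> {0, 1, 2, 4, 5}  [seen]
Reachable DFA states: {0}, {1, 2, 4}, {2, 4}, {0, 1, 2, 3, 4, 5}, {0, 1, 2, 4, 5}, {0, 2, 4}, {1, 2, 4, 5}, {0, 1, 2, 4}.
Accepting DFA states (contain an NFA accepting state): {1, 2, 4}, {2, 4}, {0, 1, 2, 3, 4, 5}, {0, 1, 2, 4, 5}, {0, 2, 4}, {1, 2, 4, 5}, {0, 1, 2, 4}.

7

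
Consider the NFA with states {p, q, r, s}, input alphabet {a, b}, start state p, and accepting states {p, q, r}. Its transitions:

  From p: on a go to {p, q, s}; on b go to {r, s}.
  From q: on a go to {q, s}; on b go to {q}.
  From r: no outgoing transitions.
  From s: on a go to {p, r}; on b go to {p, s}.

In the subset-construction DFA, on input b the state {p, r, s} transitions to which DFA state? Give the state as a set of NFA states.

{p, r, s}

δ(p,b) = {r, s}; δ(r,b) = ∅; δ(s,b) = {p, s}.
Union: {p, r, s}.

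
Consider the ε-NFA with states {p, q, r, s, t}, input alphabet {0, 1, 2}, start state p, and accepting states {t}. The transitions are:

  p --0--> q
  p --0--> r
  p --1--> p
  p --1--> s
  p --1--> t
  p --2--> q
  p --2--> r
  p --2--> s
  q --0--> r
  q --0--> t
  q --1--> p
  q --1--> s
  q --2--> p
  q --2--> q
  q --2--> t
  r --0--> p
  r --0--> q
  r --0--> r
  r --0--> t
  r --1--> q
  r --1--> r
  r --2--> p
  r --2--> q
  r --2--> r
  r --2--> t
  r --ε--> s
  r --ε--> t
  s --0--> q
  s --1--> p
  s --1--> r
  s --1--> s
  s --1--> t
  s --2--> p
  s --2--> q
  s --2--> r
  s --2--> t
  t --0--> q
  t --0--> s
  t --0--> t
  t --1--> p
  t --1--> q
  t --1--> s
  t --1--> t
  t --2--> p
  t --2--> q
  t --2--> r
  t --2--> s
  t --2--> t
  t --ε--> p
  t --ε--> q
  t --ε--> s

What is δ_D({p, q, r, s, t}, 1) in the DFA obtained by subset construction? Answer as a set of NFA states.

{p, q, r, s, t}

δ(p,1) = {p, s, t}; δ(q,1) = {p, s}; δ(r,1) = {q, r}; δ(s,1) = {p, r, s, t}; δ(t,1) = {p, q, s, t}.
Union: {p, q, r, s, t}.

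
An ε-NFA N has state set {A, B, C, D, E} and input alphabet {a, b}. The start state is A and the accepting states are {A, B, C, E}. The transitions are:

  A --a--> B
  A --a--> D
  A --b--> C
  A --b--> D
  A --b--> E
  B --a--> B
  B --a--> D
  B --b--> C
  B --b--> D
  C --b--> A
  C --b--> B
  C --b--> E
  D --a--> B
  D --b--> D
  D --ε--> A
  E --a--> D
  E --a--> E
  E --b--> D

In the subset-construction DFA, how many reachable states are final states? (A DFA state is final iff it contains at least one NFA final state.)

Start state of the DFA: {A} (ε-closure of the NFA start).
{A} --a--> {A, B, D}  [new]
{A} --b--> {A, C, D, E}  [new]
{A, B, D} --a--> {A, B, D}  [seen]
{A, B, D} --b--> {A, C, D, E}  [seen]
{A, C, D, E} --a--> {A, B, D, E}  [new]
{A, C, D, E} --b--> {A, B, C, D, E}  [new]
{A, B, D, E} --a--> {A, B, D, E}  [seen]
{A, B, D, E} --b--> {A, C, D, E}  [seen]
{A, B, C, D, E} --a--> {A, B, D, E}  [seen]
{A, B, C, D, E} --b--> {A, B, C, D, E}  [seen]
Reachable DFA states: {A}, {A, B, D}, {A, C, D, E}, {A, B, D, E}, {A, B, C, D, E}.
Accepting DFA states (contain an NFA accepting state): {A}, {A, B, D}, {A, C, D, E}, {A, B, D, E}, {A, B, C, D, E}.

5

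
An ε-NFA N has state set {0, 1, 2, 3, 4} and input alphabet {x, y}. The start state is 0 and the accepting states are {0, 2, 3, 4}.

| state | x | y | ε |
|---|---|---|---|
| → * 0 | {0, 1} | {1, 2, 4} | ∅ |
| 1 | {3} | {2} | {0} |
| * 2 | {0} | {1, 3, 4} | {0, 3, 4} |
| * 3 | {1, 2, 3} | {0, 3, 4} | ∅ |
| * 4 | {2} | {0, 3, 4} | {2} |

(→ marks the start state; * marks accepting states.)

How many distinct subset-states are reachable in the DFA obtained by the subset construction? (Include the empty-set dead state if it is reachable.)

Start state of the DFA: {0} (ε-closure of the NFA start).
{0} --x--> {0, 1}  [new]
{0} --y--> {0, 1, 2, 3, 4}  [new]
{0, 1} --x--> {0, 1, 3}  [new]
{0, 1} --y--> {0, 1, 2, 3, 4}  [seen]
{0, 1, 2, 3, 4} --x--> {0, 1, 2, 3, 4}  [seen]
{0, 1, 2, 3, 4} --y--> {0, 1, 2, 3, 4}  [seen]
{0, 1, 3} --x--> {0, 1, 2, 3, 4}  [seen]
{0, 1, 3} --y--> {0, 1, 2, 3, 4}  [seen]
Reachable DFA states: {0}, {0, 1}, {0, 1, 2, 3, 4}, {0, 1, 3}.

4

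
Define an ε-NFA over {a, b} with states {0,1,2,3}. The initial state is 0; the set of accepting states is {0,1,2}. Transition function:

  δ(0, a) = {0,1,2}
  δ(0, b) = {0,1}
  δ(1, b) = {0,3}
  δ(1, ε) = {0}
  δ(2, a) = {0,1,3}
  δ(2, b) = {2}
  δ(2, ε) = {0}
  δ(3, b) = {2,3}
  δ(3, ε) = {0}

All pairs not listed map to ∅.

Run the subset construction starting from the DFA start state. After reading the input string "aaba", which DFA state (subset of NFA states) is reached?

{0,1,2,3}

Start: {0}.
δ(0,a) = {0,1,2}.
Union: {0,1,2}.
After a: {0,1,2}.
δ(0,a) = {0,1,2}; δ(1,a) = ∅; δ(2,a) = {0,1,3}.
Union: {0,1,2,3}.
After a: {0,1,2,3}.
δ(0,b) = {0,1}; δ(1,b) = {0,3}; δ(2,b) = {2}; δ(3,b) = {2,3}.
Union: {0,1,2,3}.
After b: {0,1,2,3}.
δ(0,a) = {0,1,2}; δ(1,a) = ∅; δ(2,a) = {0,1,3}; δ(3,a) = ∅.
Union: {0,1,2,3}.
After a: {0,1,2,3}.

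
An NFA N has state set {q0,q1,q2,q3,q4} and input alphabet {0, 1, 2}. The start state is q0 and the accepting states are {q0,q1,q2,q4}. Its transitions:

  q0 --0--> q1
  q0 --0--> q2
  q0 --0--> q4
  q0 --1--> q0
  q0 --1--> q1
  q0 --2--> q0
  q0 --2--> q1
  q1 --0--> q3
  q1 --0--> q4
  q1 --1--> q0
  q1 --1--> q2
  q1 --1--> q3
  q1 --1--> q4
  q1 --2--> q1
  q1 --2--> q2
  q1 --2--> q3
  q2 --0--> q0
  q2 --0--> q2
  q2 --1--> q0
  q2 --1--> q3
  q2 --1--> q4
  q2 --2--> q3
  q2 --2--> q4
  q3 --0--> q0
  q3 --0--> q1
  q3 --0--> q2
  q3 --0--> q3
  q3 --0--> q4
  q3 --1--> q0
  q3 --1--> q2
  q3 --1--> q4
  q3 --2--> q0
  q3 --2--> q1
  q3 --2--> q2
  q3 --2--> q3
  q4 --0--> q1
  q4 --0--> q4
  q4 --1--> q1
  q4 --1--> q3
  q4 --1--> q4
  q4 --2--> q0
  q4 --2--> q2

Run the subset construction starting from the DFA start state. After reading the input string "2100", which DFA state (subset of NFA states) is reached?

{q0,q1,q2,q3,q4}

Start: {q0}.
δ(q0,2) = {q0,q1}.
Union: {q0,q1}.
After 2: {q0,q1}.
δ(q0,1) = {q0,q1}; δ(q1,1) = {q0,q2,q3,q4}.
Union: {q0,q1,q2,q3,q4}.
After 1: {q0,q1,q2,q3,q4}.
δ(q0,0) = {q1,q2,q4}; δ(q1,0) = {q3,q4}; δ(q2,0) = {q0,q2}; δ(q3,0) = {q0,q1,q2,q3,q4}; δ(q4,0) = {q1,q4}.
Union: {q0,q1,q2,q3,q4}.
After 0: {q0,q1,q2,q3,q4}.
δ(q0,0) = {q1,q2,q4}; δ(q1,0) = {q3,q4}; δ(q2,0) = {q0,q2}; δ(q3,0) = {q0,q1,q2,q3,q4}; δ(q4,0) = {q1,q4}.
Union: {q0,q1,q2,q3,q4}.
After 0: {q0,q1,q2,q3,q4}.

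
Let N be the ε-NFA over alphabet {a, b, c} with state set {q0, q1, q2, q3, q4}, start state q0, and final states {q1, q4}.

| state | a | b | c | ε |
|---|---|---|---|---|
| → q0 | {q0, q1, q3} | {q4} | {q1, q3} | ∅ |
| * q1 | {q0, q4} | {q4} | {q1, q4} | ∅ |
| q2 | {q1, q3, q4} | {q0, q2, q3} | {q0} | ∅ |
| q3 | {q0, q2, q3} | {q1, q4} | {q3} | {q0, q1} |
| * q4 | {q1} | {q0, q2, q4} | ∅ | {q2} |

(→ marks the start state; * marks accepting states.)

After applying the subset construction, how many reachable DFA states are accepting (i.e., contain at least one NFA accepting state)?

5

Start state of the DFA: {q0} (ε-closure of the NFA start).
{q0} --a--> {q0, q1, q3}  [new]
{q0} --b--> {q2, q4}  [new]
{q0} --c--> {q0, q1, q3}  [seen]
{q0, q1, q3} --a--> {q0, q1, q2, q3, q4}  [new]
{q0, q1, q3} --b--> {q1, q2, q4}  [new]
{q0, q1, q3} --c--> {q0, q1, q2, q3, q4}  [seen]
{q2, q4} --a--> {q0, q1, q2, q3, q4}  [seen]
{q2, q4} --b--> {q0, q1, q2, q3, q4}  [seen]
{q2, q4} --c--> {q0}  [seen]
{q0, q1, q2, q3, q4} --a--> {q0, q1, q2, q3, q4}  [seen]
{q0, q1, q2, q3, q4} --b--> {q0, q1, q2, q3, q4}  [seen]
{q0, q1, q2, q3, q4} --c--> {q0, q1, q2, q3, q4}  [seen]
{q1, q2, q4} --a--> {q0, q1, q2, q3, q4}  [seen]
{q1, q2, q4} --b--> {q0, q1, q2, q3, q4}  [seen]
{q1, q2, q4} --c--> {q0, q1, q2, q4}  [new]
{q0, q1, q2, q4} --a--> {q0, q1, q2, q3, q4}  [seen]
{q0, q1, q2, q4} --b--> {q0, q1, q2, q3, q4}  [seen]
{q0, q1, q2, q4} --c--> {q0, q1, q2, q3, q4}  [seen]
Reachable DFA states: {q0}, {q0, q1, q3}, {q2, q4}, {q0, q1, q2, q3, q4}, {q1, q2, q4}, {q0, q1, q2, q4}.
Accepting DFA states (contain an NFA accepting state): {q0, q1, q3}, {q2, q4}, {q0, q1, q2, q3, q4}, {q1, q2, q4}, {q0, q1, q2, q4}.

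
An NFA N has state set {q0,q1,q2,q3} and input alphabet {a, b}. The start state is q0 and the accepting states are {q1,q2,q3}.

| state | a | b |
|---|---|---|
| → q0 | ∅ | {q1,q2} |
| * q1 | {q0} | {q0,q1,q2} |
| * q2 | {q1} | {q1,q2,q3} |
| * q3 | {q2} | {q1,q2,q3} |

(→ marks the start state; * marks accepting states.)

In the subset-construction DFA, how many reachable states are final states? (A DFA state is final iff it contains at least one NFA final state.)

Start state of the DFA: {q0}.
{q0} --a--> ∅  [new]
{q0} --b--> {q1,q2}  [new]
∅ --a--> ∅  [seen]
∅ --b--> ∅  [seen]
{q1,q2} --a--> {q0,q1}  [new]
{q1,q2} --b--> {q0,q1,q2,q3}  [new]
{q0,q1} --a--> {q0}  [seen]
{q0,q1} --b--> {q0,q1,q2}  [new]
{q0,q1,q2,q3} --a--> {q0,q1,q2}  [seen]
{q0,q1,q2,q3} --b--> {q0,q1,q2,q3}  [seen]
{q0,q1,q2} --a--> {q0,q1}  [seen]
{q0,q1,q2} --b--> {q0,q1,q2,q3}  [seen]
Reachable DFA states: {q0}, ∅, {q1,q2}, {q0,q1}, {q0,q1,q2,q3}, {q0,q1,q2}.
Accepting DFA states (contain an NFA accepting state): {q1,q2}, {q0,q1}, {q0,q1,q2,q3}, {q0,q1,q2}.

4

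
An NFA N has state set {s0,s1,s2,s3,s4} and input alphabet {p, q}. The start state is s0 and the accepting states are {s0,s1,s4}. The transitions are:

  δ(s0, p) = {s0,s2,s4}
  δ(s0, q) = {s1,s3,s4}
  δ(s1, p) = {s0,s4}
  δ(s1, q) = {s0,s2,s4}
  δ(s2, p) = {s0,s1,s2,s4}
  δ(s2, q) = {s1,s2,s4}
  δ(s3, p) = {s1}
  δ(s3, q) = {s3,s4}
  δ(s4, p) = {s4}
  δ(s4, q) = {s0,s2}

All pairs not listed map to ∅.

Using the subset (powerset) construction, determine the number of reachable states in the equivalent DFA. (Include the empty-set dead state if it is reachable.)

Start state of the DFA: {s0}.
{s0} --p--> {s0,s2,s4}  [new]
{s0} --q--> {s1,s3,s4}  [new]
{s0,s2,s4} --p--> {s0,s1,s2,s4}  [new]
{s0,s2,s4} --q--> {s0,s1,s2,s3,s4}  [new]
{s1,s3,s4} --p--> {s0,s1,s4}  [new]
{s1,s3,s4} --q--> {s0,s2,s3,s4}  [new]
{s0,s1,s2,s4} --p--> {s0,s1,s2,s4}  [seen]
{s0,s1,s2,s4} --q--> {s0,s1,s2,s3,s4}  [seen]
{s0,s1,s2,s3,s4} --p--> {s0,s1,s2,s4}  [seen]
{s0,s1,s2,s3,s4} --q--> {s0,s1,s2,s3,s4}  [seen]
{s0,s1,s4} --p--> {s0,s2,s4}  [seen]
{s0,s1,s4} --q--> {s0,s1,s2,s3,s4}  [seen]
{s0,s2,s3,s4} --p--> {s0,s1,s2,s4}  [seen]
{s0,s2,s3,s4} --q--> {s0,s1,s2,s3,s4}  [seen]
Reachable DFA states: {s0}, {s0,s2,s4}, {s1,s3,s4}, {s0,s1,s2,s4}, {s0,s1,s2,s3,s4}, {s0,s1,s4}, {s0,s2,s3,s4}.

7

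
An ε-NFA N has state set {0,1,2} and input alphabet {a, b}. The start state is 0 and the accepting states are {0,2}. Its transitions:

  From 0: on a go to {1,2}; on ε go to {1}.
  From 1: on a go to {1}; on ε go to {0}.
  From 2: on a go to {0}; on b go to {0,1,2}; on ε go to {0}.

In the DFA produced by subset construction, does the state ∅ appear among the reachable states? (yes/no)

Start state of the DFA: {0,1} (ε-closure of the NFA start).
{0,1} --a--> {0,1,2}  [new]
{0,1} --b--> ∅  [new]
{0,1,2} --a--> {0,1,2}  [seen]
{0,1,2} --b--> {0,1,2}  [seen]
∅ --a--> ∅  [seen]
∅ --b--> ∅  [seen]
Reachable DFA states: {0,1}, {0,1,2}, ∅.
∅ is among them.

yes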